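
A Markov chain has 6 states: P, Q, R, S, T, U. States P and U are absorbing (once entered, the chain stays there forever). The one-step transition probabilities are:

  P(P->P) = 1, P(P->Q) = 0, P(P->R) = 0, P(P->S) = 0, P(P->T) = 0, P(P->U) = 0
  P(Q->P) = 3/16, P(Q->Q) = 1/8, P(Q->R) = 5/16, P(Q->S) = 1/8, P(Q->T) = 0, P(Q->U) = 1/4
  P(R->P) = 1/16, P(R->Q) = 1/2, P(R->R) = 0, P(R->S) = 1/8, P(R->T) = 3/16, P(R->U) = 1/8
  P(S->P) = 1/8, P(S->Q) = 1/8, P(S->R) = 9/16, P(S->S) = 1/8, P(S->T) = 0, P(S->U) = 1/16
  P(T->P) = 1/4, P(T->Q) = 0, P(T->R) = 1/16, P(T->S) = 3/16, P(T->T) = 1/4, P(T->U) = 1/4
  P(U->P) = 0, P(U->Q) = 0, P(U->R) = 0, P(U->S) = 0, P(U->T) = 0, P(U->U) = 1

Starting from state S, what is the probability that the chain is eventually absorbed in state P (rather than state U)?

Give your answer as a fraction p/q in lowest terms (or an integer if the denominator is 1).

Let a_i = P(absorbed in P | start in state i).
Boundary conditions: a_P = 1, a_U = 0.
For each transient state i, a_i = sum_j P(i->j) * a_j:
  a_Q = 3/16*a_P + 1/8*a_Q + 5/16*a_R + 1/8*a_S + 0*a_T + 1/4*a_U
  a_R = 1/16*a_P + 1/2*a_Q + 0*a_R + 1/8*a_S + 3/16*a_T + 1/8*a_U
  a_S = 1/8*a_P + 1/8*a_Q + 9/16*a_R + 1/8*a_S + 0*a_T + 1/16*a_U
  a_T = 1/4*a_P + 0*a_Q + 1/16*a_R + 3/16*a_S + 1/4*a_T + 1/4*a_U

Substituting a_P = 1 and a_U = 0, rearrange to (I - Q) a = r where r[i] = P(i -> P):
  [7/8, -5/16, -1/8, 0] . (a_Q, a_R, a_S, a_T) = 3/16
  [-1/2, 1, -1/8, -3/16] . (a_Q, a_R, a_S, a_T) = 1/16
  [-1/8, -9/16, 7/8, 0] . (a_Q, a_R, a_S, a_T) = 1/8
  [0, -1/16, -3/16, 3/4] . (a_Q, a_R, a_S, a_T) = 1/4

Solving yields:
  a_Q = 3415/7784
  a_R = 1691/3892
  a_S = 1887/3892
  a_T = 955/1946

Starting state is S, so the absorption probability is a_S = 1887/3892.

Answer: 1887/3892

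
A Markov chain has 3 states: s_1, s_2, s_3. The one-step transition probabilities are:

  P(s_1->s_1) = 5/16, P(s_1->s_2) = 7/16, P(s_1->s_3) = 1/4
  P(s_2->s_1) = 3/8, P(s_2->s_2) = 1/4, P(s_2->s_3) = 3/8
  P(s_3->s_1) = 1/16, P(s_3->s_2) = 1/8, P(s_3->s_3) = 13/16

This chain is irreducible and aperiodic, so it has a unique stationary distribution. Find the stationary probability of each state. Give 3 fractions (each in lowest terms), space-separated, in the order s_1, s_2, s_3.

The stationary distribution satisfies pi = pi * P, i.e.:
  pi_s_1 = 5/16*pi_s_1 + 3/8*pi_s_2 + 1/16*pi_s_3
  pi_s_2 = 7/16*pi_s_1 + 1/4*pi_s_2 + 1/8*pi_s_3
  pi_s_3 = 1/4*pi_s_1 + 3/8*pi_s_2 + 13/16*pi_s_3
with normalization: pi_s_1 + pi_s_2 + pi_s_3 = 1.

Using the first 2 balance equations plus normalization, the linear system A*pi = b is:
  [-11/16, 3/8, 1/16] . pi = 0
  [7/16, -3/4, 1/8] . pi = 0
  [1, 1, 1] . pi = 1

Solving yields:
  pi_s_1 = 24/143
  pi_s_2 = 29/143
  pi_s_3 = 90/143

Verification (pi * P):
  24/143*5/16 + 29/143*3/8 + 90/143*1/16 = 24/143 = pi_s_1  (ok)
  24/143*7/16 + 29/143*1/4 + 90/143*1/8 = 29/143 = pi_s_2  (ok)
  24/143*1/4 + 29/143*3/8 + 90/143*13/16 = 90/143 = pi_s_3  (ok)

Answer: 24/143 29/143 90/143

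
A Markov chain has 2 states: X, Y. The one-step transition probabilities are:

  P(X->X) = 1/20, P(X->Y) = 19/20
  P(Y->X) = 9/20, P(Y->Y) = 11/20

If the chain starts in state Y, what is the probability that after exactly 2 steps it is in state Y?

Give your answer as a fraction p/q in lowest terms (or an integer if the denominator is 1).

Answer: 73/100

Derivation:
Computing P^2 by repeated multiplication:
P^1 =
  X: [1/20, 19/20]
  Y: [9/20, 11/20]
P^2 =
  X: [43/100, 57/100]
  Y: [27/100, 73/100]

(P^2)[Y -> Y] = 73/100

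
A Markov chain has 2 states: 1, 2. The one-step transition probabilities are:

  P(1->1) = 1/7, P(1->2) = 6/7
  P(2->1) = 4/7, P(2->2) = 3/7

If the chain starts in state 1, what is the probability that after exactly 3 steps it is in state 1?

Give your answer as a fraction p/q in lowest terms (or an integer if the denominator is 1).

Answer: 121/343

Derivation:
Computing P^3 by repeated multiplication:
P^1 =
  1: [1/7, 6/7]
  2: [4/7, 3/7]
P^2 =
  1: [25/49, 24/49]
  2: [16/49, 33/49]
P^3 =
  1: [121/343, 222/343]
  2: [148/343, 195/343]

(P^3)[1 -> 1] = 121/343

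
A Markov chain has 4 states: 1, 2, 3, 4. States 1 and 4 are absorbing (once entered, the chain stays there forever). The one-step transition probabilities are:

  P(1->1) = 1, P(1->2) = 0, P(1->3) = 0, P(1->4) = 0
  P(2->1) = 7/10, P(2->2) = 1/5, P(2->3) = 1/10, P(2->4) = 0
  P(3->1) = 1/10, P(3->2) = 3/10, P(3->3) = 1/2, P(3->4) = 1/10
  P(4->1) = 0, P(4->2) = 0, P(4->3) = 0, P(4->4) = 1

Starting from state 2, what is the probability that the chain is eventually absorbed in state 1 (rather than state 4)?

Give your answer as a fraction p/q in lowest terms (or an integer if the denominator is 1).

Answer: 36/37

Derivation:
Let a_i = P(absorbed in 1 | start in state i).
Boundary conditions: a_1 = 1, a_4 = 0.
For each transient state i, a_i = sum_j P(i->j) * a_j:
  a_2 = 7/10*a_1 + 1/5*a_2 + 1/10*a_3 + 0*a_4
  a_3 = 1/10*a_1 + 3/10*a_2 + 1/2*a_3 + 1/10*a_4

Substituting a_1 = 1 and a_4 = 0, rearrange to (I - Q) a = r where r[i] = P(i -> 1):
  [4/5, -1/10] . (a_2, a_3) = 7/10
  [-3/10, 1/2] . (a_2, a_3) = 1/10

Solving yields:
  a_2 = 36/37
  a_3 = 29/37

Starting state is 2, so the absorption probability is a_2 = 36/37.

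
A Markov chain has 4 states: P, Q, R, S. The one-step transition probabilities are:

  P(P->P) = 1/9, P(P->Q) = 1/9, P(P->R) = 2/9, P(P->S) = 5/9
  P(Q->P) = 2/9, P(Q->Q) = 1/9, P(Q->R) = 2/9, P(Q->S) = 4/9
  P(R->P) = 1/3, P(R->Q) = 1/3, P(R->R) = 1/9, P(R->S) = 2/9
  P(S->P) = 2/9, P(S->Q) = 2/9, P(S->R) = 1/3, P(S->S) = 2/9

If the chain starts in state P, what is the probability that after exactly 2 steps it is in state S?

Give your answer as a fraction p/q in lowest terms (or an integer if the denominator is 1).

Answer: 23/81

Derivation:
Computing P^2 by repeated multiplication:
P^1 =
  P: [1/9, 1/9, 2/9, 5/9]
  Q: [2/9, 1/9, 2/9, 4/9]
  R: [1/3, 1/3, 1/9, 2/9]
  S: [2/9, 2/9, 1/3, 2/9]
P^2 =
  P: [19/81, 2/9, 7/27, 23/81]
  Q: [2/9, 17/81, 20/81, 26/81]
  R: [16/81, 13/81, 19/81, 11/27]
  S: [19/81, 17/81, 17/81, 28/81]

(P^2)[P -> S] = 23/81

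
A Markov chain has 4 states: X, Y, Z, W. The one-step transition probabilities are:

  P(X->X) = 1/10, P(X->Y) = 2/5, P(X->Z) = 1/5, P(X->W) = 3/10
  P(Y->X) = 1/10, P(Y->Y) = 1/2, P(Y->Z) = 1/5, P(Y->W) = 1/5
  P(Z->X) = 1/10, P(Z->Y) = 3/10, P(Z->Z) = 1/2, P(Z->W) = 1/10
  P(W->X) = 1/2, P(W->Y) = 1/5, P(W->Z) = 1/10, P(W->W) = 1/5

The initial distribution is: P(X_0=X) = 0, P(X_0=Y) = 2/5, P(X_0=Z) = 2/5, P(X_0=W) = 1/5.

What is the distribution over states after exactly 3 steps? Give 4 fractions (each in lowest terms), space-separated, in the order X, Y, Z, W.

Answer: 219/1250 931/2500 1317/5000 189/1000

Derivation:
Propagating the distribution step by step (d_{t+1} = d_t * P):
d_0 = (X=0, Y=2/5, Z=2/5, W=1/5)
  d_1[X] = 0*1/10 + 2/5*1/10 + 2/5*1/10 + 1/5*1/2 = 9/50
  d_1[Y] = 0*2/5 + 2/5*1/2 + 2/5*3/10 + 1/5*1/5 = 9/25
  d_1[Z] = 0*1/5 + 2/5*1/5 + 2/5*1/2 + 1/5*1/10 = 3/10
  d_1[W] = 0*3/10 + 2/5*1/5 + 2/5*1/10 + 1/5*1/5 = 4/25
d_1 = (X=9/50, Y=9/25, Z=3/10, W=4/25)
  d_2[X] = 9/50*1/10 + 9/25*1/10 + 3/10*1/10 + 4/25*1/2 = 41/250
  d_2[Y] = 9/50*2/5 + 9/25*1/2 + 3/10*3/10 + 4/25*1/5 = 187/500
  d_2[Z] = 9/50*1/5 + 9/25*1/5 + 3/10*1/2 + 4/25*1/10 = 137/500
  d_2[W] = 9/50*3/10 + 9/25*1/5 + 3/10*1/10 + 4/25*1/5 = 47/250
d_2 = (X=41/250, Y=187/500, Z=137/500, W=47/250)
  d_3[X] = 41/250*1/10 + 187/500*1/10 + 137/500*1/10 + 47/250*1/2 = 219/1250
  d_3[Y] = 41/250*2/5 + 187/500*1/2 + 137/500*3/10 + 47/250*1/5 = 931/2500
  d_3[Z] = 41/250*1/5 + 187/500*1/5 + 137/500*1/2 + 47/250*1/10 = 1317/5000
  d_3[W] = 41/250*3/10 + 187/500*1/5 + 137/500*1/10 + 47/250*1/5 = 189/1000
d_3 = (X=219/1250, Y=931/2500, Z=1317/5000, W=189/1000)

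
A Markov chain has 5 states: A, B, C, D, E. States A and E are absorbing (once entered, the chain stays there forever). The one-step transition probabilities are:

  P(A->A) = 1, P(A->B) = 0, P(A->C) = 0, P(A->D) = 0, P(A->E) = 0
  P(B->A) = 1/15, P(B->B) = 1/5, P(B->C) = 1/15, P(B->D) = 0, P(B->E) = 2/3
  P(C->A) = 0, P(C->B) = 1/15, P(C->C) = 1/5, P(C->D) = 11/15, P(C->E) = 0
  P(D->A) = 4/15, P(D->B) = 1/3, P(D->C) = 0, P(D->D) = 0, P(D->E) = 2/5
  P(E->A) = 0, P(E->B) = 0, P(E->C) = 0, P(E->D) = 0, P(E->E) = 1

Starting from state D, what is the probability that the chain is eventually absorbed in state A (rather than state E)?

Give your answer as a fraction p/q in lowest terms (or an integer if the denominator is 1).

Let a_i = P(absorbed in A | start in state i).
Boundary conditions: a_A = 1, a_E = 0.
For each transient state i, a_i = sum_j P(i->j) * a_j:
  a_B = 1/15*a_A + 1/5*a_B + 1/15*a_C + 0*a_D + 2/3*a_E
  a_C = 0*a_A + 1/15*a_B + 1/5*a_C + 11/15*a_D + 0*a_E
  a_D = 4/15*a_A + 1/3*a_B + 0*a_C + 0*a_D + 2/5*a_E

Substituting a_A = 1 and a_E = 0, rearrange to (I - Q) a = r where r[i] = P(i -> A):
  [4/5, -1/15, 0] . (a_B, a_C, a_D) = 1/15
  [-1/15, 4/5, -11/15] . (a_B, a_C, a_D) = 0
  [-1/3, 0, 1] . (a_B, a_C, a_D) = 4/15

Solving yields:
  a_B = 112/1045
  a_C = 299/1045
  a_D = 316/1045

Starting state is D, so the absorption probability is a_D = 316/1045.

Answer: 316/1045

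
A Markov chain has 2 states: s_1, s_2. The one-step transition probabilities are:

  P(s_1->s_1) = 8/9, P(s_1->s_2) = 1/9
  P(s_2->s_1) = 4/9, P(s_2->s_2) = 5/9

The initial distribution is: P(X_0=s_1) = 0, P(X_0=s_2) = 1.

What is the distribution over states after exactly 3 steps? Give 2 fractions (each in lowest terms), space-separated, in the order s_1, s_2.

Answer: 532/729 197/729

Derivation:
Propagating the distribution step by step (d_{t+1} = d_t * P):
d_0 = (s_1=0, s_2=1)
  d_1[s_1] = 0*8/9 + 1*4/9 = 4/9
  d_1[s_2] = 0*1/9 + 1*5/9 = 5/9
d_1 = (s_1=4/9, s_2=5/9)
  d_2[s_1] = 4/9*8/9 + 5/9*4/9 = 52/81
  d_2[s_2] = 4/9*1/9 + 5/9*5/9 = 29/81
d_2 = (s_1=52/81, s_2=29/81)
  d_3[s_1] = 52/81*8/9 + 29/81*4/9 = 532/729
  d_3[s_2] = 52/81*1/9 + 29/81*5/9 = 197/729
d_3 = (s_1=532/729, s_2=197/729)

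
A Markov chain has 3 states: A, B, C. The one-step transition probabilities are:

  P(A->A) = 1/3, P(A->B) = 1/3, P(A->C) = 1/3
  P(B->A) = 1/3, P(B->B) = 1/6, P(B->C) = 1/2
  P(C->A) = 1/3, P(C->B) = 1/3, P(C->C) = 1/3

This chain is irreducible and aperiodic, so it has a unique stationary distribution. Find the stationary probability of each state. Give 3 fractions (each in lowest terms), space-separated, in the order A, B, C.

The stationary distribution satisfies pi = pi * P, i.e.:
  pi_A = 1/3*pi_A + 1/3*pi_B + 1/3*pi_C
  pi_B = 1/3*pi_A + 1/6*pi_B + 1/3*pi_C
  pi_C = 1/3*pi_A + 1/2*pi_B + 1/3*pi_C
with normalization: pi_A + pi_B + pi_C = 1.

Using the first 2 balance equations plus normalization, the linear system A*pi = b is:
  [-2/3, 1/3, 1/3] . pi = 0
  [1/3, -5/6, 1/3] . pi = 0
  [1, 1, 1] . pi = 1

Solving yields:
  pi_A = 1/3
  pi_B = 2/7
  pi_C = 8/21

Verification (pi * P):
  1/3*1/3 + 2/7*1/3 + 8/21*1/3 = 1/3 = pi_A  (ok)
  1/3*1/3 + 2/7*1/6 + 8/21*1/3 = 2/7 = pi_B  (ok)
  1/3*1/3 + 2/7*1/2 + 8/21*1/3 = 8/21 = pi_C  (ok)

Answer: 1/3 2/7 8/21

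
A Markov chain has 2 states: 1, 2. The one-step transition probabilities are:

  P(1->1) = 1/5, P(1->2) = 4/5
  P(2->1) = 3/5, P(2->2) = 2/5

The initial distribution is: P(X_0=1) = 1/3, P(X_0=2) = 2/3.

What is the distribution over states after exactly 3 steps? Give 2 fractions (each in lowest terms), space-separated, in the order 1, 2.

Propagating the distribution step by step (d_{t+1} = d_t * P):
d_0 = (1=1/3, 2=2/3)
  d_1[1] = 1/3*1/5 + 2/3*3/5 = 7/15
  d_1[2] = 1/3*4/5 + 2/3*2/5 = 8/15
d_1 = (1=7/15, 2=8/15)
  d_2[1] = 7/15*1/5 + 8/15*3/5 = 31/75
  d_2[2] = 7/15*4/5 + 8/15*2/5 = 44/75
d_2 = (1=31/75, 2=44/75)
  d_3[1] = 31/75*1/5 + 44/75*3/5 = 163/375
  d_3[2] = 31/75*4/5 + 44/75*2/5 = 212/375
d_3 = (1=163/375, 2=212/375)

Answer: 163/375 212/375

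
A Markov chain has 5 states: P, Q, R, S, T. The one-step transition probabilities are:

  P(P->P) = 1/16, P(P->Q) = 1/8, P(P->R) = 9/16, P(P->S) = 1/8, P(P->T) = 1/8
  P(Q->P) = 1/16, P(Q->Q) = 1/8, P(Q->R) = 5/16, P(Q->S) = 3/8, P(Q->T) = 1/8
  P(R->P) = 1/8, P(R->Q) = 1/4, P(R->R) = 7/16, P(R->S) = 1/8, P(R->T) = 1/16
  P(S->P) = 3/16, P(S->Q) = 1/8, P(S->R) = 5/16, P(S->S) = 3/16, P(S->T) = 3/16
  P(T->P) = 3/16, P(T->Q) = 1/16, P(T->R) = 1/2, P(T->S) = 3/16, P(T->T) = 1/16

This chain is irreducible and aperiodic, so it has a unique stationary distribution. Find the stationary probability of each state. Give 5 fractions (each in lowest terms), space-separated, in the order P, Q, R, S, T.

Answer: 9423/75580 12877/75580 7843/18895 3509/18895 1968/18895

Derivation:
The stationary distribution satisfies pi = pi * P, i.e.:
  pi_P = 1/16*pi_P + 1/16*pi_Q + 1/8*pi_R + 3/16*pi_S + 3/16*pi_T
  pi_Q = 1/8*pi_P + 1/8*pi_Q + 1/4*pi_R + 1/8*pi_S + 1/16*pi_T
  pi_R = 9/16*pi_P + 5/16*pi_Q + 7/16*pi_R + 5/16*pi_S + 1/2*pi_T
  pi_S = 1/8*pi_P + 3/8*pi_Q + 1/8*pi_R + 3/16*pi_S + 3/16*pi_T
  pi_T = 1/8*pi_P + 1/8*pi_Q + 1/16*pi_R + 3/16*pi_S + 1/16*pi_T
with normalization: pi_P + pi_Q + pi_R + pi_S + pi_T = 1.

Using the first 4 balance equations plus normalization, the linear system A*pi = b is:
  [-15/16, 1/16, 1/8, 3/16, 3/16] . pi = 0
  [1/8, -7/8, 1/4, 1/8, 1/16] . pi = 0
  [9/16, 5/16, -9/16, 5/16, 1/2] . pi = 0
  [1/8, 3/8, 1/8, -13/16, 3/16] . pi = 0
  [1, 1, 1, 1, 1] . pi = 1

Solving yields:
  pi_P = 9423/75580
  pi_Q = 12877/75580
  pi_R = 7843/18895
  pi_S = 3509/18895
  pi_T = 1968/18895

Verification (pi * P):
  9423/75580*1/16 + 12877/75580*1/16 + 7843/18895*1/8 + 3509/18895*3/16 + 1968/18895*3/16 = 9423/75580 = pi_P  (ok)
  9423/75580*1/8 + 12877/75580*1/8 + 7843/18895*1/4 + 3509/18895*1/8 + 1968/18895*1/16 = 12877/75580 = pi_Q  (ok)
  9423/75580*9/16 + 12877/75580*5/16 + 7843/18895*7/16 + 3509/18895*5/16 + 1968/18895*1/2 = 7843/18895 = pi_R  (ok)
  9423/75580*1/8 + 12877/75580*3/8 + 7843/18895*1/8 + 3509/18895*3/16 + 1968/18895*3/16 = 3509/18895 = pi_S  (ok)
  9423/75580*1/8 + 12877/75580*1/8 + 7843/18895*1/16 + 3509/18895*3/16 + 1968/18895*1/16 = 1968/18895 = pi_T  (ok)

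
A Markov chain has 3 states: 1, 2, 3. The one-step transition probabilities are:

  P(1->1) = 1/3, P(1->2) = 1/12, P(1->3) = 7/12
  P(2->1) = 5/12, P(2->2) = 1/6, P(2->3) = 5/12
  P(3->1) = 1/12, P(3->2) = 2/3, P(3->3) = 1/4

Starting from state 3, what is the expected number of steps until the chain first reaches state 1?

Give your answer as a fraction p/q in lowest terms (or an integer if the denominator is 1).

Answer: 108/25

Derivation:
Let h_i = expected steps to first reach 1 from state i.
Boundary: h_1 = 0.
First-step equations for the other states:
  h_2 = 1 + 5/12*h_1 + 1/6*h_2 + 5/12*h_3
  h_3 = 1 + 1/12*h_1 + 2/3*h_2 + 1/4*h_3

Substituting h_1 = 0 and rearranging gives the linear system (I - Q) h = 1:
  [5/6, -5/12] . (h_2, h_3) = 1
  [-2/3, 3/4] . (h_2, h_3) = 1

Solving yields:
  h_2 = 84/25
  h_3 = 108/25

Starting state is 3, so the expected hitting time is h_3 = 108/25.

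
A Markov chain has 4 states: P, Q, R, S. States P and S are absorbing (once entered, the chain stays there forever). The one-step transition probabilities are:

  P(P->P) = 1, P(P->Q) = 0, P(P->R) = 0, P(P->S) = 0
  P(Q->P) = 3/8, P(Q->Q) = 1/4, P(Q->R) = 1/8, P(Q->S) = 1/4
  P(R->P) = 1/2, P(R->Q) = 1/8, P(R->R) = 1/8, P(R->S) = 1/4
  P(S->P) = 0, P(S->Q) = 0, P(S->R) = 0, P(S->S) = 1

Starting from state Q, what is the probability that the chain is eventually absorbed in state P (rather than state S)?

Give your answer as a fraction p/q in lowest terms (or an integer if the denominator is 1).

Let a_i = P(absorbed in P | start in state i).
Boundary conditions: a_P = 1, a_S = 0.
For each transient state i, a_i = sum_j P(i->j) * a_j:
  a_Q = 3/8*a_P + 1/4*a_Q + 1/8*a_R + 1/4*a_S
  a_R = 1/2*a_P + 1/8*a_Q + 1/8*a_R + 1/4*a_S

Substituting a_P = 1 and a_S = 0, rearrange to (I - Q) a = r where r[i] = P(i -> P):
  [3/4, -1/8] . (a_Q, a_R) = 3/8
  [-1/8, 7/8] . (a_Q, a_R) = 1/2

Solving yields:
  a_Q = 25/41
  a_R = 27/41

Starting state is Q, so the absorption probability is a_Q = 25/41.

Answer: 25/41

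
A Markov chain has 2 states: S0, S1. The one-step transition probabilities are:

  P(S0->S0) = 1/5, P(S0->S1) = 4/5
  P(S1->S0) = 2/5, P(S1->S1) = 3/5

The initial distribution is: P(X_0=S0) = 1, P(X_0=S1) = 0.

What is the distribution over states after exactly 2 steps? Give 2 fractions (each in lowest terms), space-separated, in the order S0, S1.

Answer: 9/25 16/25

Derivation:
Propagating the distribution step by step (d_{t+1} = d_t * P):
d_0 = (S0=1, S1=0)
  d_1[S0] = 1*1/5 + 0*2/5 = 1/5
  d_1[S1] = 1*4/5 + 0*3/5 = 4/5
d_1 = (S0=1/5, S1=4/5)
  d_2[S0] = 1/5*1/5 + 4/5*2/5 = 9/25
  d_2[S1] = 1/5*4/5 + 4/5*3/5 = 16/25
d_2 = (S0=9/25, S1=16/25)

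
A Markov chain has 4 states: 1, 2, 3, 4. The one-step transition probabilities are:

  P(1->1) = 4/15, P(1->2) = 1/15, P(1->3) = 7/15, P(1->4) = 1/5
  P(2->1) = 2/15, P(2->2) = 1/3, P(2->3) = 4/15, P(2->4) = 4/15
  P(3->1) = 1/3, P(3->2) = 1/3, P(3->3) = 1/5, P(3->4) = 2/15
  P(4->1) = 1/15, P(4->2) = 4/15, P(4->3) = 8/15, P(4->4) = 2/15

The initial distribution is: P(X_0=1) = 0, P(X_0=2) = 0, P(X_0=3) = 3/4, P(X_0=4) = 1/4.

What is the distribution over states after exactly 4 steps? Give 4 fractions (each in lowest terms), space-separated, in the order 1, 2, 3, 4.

Propagating the distribution step by step (d_{t+1} = d_t * P):
d_0 = (1=0, 2=0, 3=3/4, 4=1/4)
  d_1[1] = 0*4/15 + 0*2/15 + 3/4*1/3 + 1/4*1/15 = 4/15
  d_1[2] = 0*1/15 + 0*1/3 + 3/4*1/3 + 1/4*4/15 = 19/60
  d_1[3] = 0*7/15 + 0*4/15 + 3/4*1/5 + 1/4*8/15 = 17/60
  d_1[4] = 0*1/5 + 0*4/15 + 3/4*2/15 + 1/4*2/15 = 2/15
d_1 = (1=4/15, 2=19/60, 3=17/60, 4=2/15)
  d_2[1] = 4/15*4/15 + 19/60*2/15 + 17/60*1/3 + 2/15*1/15 = 13/60
  d_2[2] = 4/15*1/15 + 19/60*1/3 + 17/60*1/3 + 2/15*4/15 = 19/75
  d_2[3] = 4/15*7/15 + 19/60*4/15 + 17/60*1/5 + 2/15*8/15 = 101/300
  d_2[4] = 4/15*1/5 + 19/60*4/15 + 17/60*2/15 + 2/15*2/15 = 29/150
d_2 = (1=13/60, 2=19/75, 3=101/300, 4=29/150)
  d_3[1] = 13/60*4/15 + 19/75*2/15 + 101/300*1/3 + 29/150*1/15 = 13/60
  d_3[2] = 13/60*1/15 + 19/75*1/3 + 101/300*1/3 + 29/150*4/15 = 197/750
  d_3[3] = 13/60*7/15 + 19/75*4/15 + 101/300*1/5 + 29/150*8/15 = 763/2250
  d_3[4] = 13/60*1/5 + 19/75*4/15 + 101/300*2/15 + 29/150*2/15 = 817/4500
d_3 = (1=13/60, 2=197/750, 3=763/2250, 4=817/4500)
  d_4[1] = 13/60*4/15 + 197/750*2/15 + 763/2250*1/3 + 817/4500*1/15 = 14711/67500
  d_4[2] = 13/60*1/15 + 197/750*1/3 + 763/2250*1/3 + 817/4500*4/15 = 17783/67500
  d_4[3] = 13/60*7/15 + 197/750*4/15 + 763/2250*1/5 + 817/4500*8/15 = 22667/67500
  d_4[4] = 13/60*1/5 + 197/750*4/15 + 763/2250*2/15 + 817/4500*2/15 = 457/2500
d_4 = (1=14711/67500, 2=17783/67500, 3=22667/67500, 4=457/2500)

Answer: 14711/67500 17783/67500 22667/67500 457/2500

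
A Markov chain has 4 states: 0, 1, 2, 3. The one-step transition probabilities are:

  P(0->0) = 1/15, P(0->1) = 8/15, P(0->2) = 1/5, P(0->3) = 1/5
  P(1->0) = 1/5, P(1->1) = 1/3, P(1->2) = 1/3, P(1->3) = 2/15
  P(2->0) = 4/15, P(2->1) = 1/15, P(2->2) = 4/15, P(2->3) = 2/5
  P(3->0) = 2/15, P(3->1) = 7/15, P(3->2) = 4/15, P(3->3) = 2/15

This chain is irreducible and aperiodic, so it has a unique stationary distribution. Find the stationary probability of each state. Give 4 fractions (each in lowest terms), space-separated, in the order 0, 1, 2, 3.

Answer: 753/4187 1360/4187 1157/4187 917/4187

Derivation:
The stationary distribution satisfies pi = pi * P, i.e.:
  pi_0 = 1/15*pi_0 + 1/5*pi_1 + 4/15*pi_2 + 2/15*pi_3
  pi_1 = 8/15*pi_0 + 1/3*pi_1 + 1/15*pi_2 + 7/15*pi_3
  pi_2 = 1/5*pi_0 + 1/3*pi_1 + 4/15*pi_2 + 4/15*pi_3
  pi_3 = 1/5*pi_0 + 2/15*pi_1 + 2/5*pi_2 + 2/15*pi_3
with normalization: pi_0 + pi_1 + pi_2 + pi_3 = 1.

Using the first 3 balance equations plus normalization, the linear system A*pi = b is:
  [-14/15, 1/5, 4/15, 2/15] . pi = 0
  [8/15, -2/3, 1/15, 7/15] . pi = 0
  [1/5, 1/3, -11/15, 4/15] . pi = 0
  [1, 1, 1, 1] . pi = 1

Solving yields:
  pi_0 = 753/4187
  pi_1 = 1360/4187
  pi_2 = 1157/4187
  pi_3 = 917/4187

Verification (pi * P):
  753/4187*1/15 + 1360/4187*1/5 + 1157/4187*4/15 + 917/4187*2/15 = 753/4187 = pi_0  (ok)
  753/4187*8/15 + 1360/4187*1/3 + 1157/4187*1/15 + 917/4187*7/15 = 1360/4187 = pi_1  (ok)
  753/4187*1/5 + 1360/4187*1/3 + 1157/4187*4/15 + 917/4187*4/15 = 1157/4187 = pi_2  (ok)
  753/4187*1/5 + 1360/4187*2/15 + 1157/4187*2/5 + 917/4187*2/15 = 917/4187 = pi_3  (ok)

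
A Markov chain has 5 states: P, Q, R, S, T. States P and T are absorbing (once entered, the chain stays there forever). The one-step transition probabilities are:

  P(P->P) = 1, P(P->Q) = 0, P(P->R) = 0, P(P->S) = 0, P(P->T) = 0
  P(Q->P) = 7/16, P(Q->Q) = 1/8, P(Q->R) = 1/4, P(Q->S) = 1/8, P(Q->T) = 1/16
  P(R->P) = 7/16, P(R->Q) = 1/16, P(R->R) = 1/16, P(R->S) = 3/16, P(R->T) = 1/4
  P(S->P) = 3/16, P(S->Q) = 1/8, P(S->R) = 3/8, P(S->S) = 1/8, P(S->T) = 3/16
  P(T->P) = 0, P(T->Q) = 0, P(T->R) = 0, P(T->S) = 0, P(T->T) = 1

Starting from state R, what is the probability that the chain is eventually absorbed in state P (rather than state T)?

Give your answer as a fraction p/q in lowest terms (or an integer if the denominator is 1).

Answer: 202/317

Derivation:
Let a_i = P(absorbed in P | start in state i).
Boundary conditions: a_P = 1, a_T = 0.
For each transient state i, a_i = sum_j P(i->j) * a_j:
  a_Q = 7/16*a_P + 1/8*a_Q + 1/4*a_R + 1/8*a_S + 1/16*a_T
  a_R = 7/16*a_P + 1/16*a_Q + 1/16*a_R + 3/16*a_S + 1/4*a_T
  a_S = 3/16*a_P + 1/8*a_Q + 3/8*a_R + 1/8*a_S + 3/16*a_T

Substituting a_P = 1 and a_T = 0, rearrange to (I - Q) a = r where r[i] = P(i -> P):
  [7/8, -1/4, -1/8] . (a_Q, a_R, a_S) = 7/16
  [-1/16, 15/16, -3/16] . (a_Q, a_R, a_S) = 7/16
  [-1/8, -3/8, 7/8] . (a_Q, a_R, a_S) = 3/16

Solving yields:
  a_Q = 973/1268
  a_R = 202/317
  a_S = 757/1268

Starting state is R, so the absorption probability is a_R = 202/317.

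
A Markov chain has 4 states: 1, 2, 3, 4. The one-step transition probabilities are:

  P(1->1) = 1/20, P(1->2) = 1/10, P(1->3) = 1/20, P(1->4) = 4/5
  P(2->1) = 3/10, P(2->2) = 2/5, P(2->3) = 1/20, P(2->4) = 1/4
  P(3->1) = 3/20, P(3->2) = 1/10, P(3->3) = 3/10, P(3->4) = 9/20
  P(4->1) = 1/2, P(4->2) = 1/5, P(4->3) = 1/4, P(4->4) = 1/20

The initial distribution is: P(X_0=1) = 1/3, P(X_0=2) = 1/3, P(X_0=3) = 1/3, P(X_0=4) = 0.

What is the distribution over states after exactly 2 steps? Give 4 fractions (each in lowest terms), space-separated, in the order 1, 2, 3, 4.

Propagating the distribution step by step (d_{t+1} = d_t * P):
d_0 = (1=1/3, 2=1/3, 3=1/3, 4=0)
  d_1[1] = 1/3*1/20 + 1/3*3/10 + 1/3*3/20 + 0*1/2 = 1/6
  d_1[2] = 1/3*1/10 + 1/3*2/5 + 1/3*1/10 + 0*1/5 = 1/5
  d_1[3] = 1/3*1/20 + 1/3*1/20 + 1/3*3/10 + 0*1/4 = 2/15
  d_1[4] = 1/3*4/5 + 1/3*1/4 + 1/3*9/20 + 0*1/20 = 1/2
d_1 = (1=1/6, 2=1/5, 3=2/15, 4=1/2)
  d_2[1] = 1/6*1/20 + 1/5*3/10 + 2/15*3/20 + 1/2*1/2 = 203/600
  d_2[2] = 1/6*1/10 + 1/5*2/5 + 2/15*1/10 + 1/2*1/5 = 21/100
  d_2[3] = 1/6*1/20 + 1/5*1/20 + 2/15*3/10 + 1/2*1/4 = 11/60
  d_2[4] = 1/6*4/5 + 1/5*1/4 + 2/15*9/20 + 1/2*1/20 = 161/600
d_2 = (1=203/600, 2=21/100, 3=11/60, 4=161/600)

Answer: 203/600 21/100 11/60 161/600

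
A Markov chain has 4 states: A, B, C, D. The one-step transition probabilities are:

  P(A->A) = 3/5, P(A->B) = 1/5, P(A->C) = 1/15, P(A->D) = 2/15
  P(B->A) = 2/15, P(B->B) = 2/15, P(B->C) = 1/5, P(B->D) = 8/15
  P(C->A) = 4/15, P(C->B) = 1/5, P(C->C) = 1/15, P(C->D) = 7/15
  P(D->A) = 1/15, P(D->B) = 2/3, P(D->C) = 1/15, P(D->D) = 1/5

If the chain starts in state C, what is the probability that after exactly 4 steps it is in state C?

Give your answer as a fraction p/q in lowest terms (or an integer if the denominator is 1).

Answer: 5383/50625

Derivation:
Computing P^4 by repeated multiplication:
P^1 =
  A: [3/5, 1/5, 1/15, 2/15]
  B: [2/15, 2/15, 1/5, 8/15]
  C: [4/15, 1/5, 1/15, 7/15]
  D: [1/15, 2/3, 1/15, 1/5]
P^2 =
  A: [31/75, 56/225, 7/75, 11/45]
  B: [14/75, 11/25, 19/225, 13/45]
  C: [53/225, 91/225, 7/75, 4/15]
  D: [4/25, 56/225, 7/45, 98/225]
P^3 =
  A: [1088/3375, 1004/3375, 337/3375, 946/3375]
  B: [239/1125, 1031/3375, 47/375, 1204/3375]
  C: [803/3375, 1004/3375, 407/3375, 43/125]
  D: [674/3375, 29/75, 337/3375, 353/1125]
P^4 =
  A: [174/625, 15743/50625, 5383/50625, 1027/3375]
  B: [11411/50625, 17522/50625, 5437/50625, 3251/10125]
  C: [1336/5625, 17248/50625, 5383/50625, 3194/10125]
  D: [11083/50625, 5411/16875, 133/1125, 17324/50625]

(P^4)[C -> C] = 5383/50625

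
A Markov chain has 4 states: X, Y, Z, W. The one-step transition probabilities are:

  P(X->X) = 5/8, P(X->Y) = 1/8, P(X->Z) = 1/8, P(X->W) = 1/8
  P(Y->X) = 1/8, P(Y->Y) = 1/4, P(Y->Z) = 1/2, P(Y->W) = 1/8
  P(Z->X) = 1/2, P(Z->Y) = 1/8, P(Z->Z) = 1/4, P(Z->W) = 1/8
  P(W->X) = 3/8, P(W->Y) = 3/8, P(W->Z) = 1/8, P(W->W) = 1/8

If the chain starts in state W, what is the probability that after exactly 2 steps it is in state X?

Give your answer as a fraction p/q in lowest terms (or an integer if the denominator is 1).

Answer: 25/64

Derivation:
Computing P^2 by repeated multiplication:
P^1 =
  X: [5/8, 1/8, 1/8, 1/8]
  Y: [1/8, 1/4, 1/2, 1/8]
  Z: [1/2, 1/8, 1/4, 1/8]
  W: [3/8, 3/8, 1/8, 1/8]
P^2 =
  X: [33/64, 11/64, 3/16, 1/8]
  Y: [13/32, 3/16, 9/32, 1/8]
  Z: [1/2, 11/64, 13/64, 1/8]
  W: [25/64, 13/64, 9/32, 1/8]

(P^2)[W -> X] = 25/64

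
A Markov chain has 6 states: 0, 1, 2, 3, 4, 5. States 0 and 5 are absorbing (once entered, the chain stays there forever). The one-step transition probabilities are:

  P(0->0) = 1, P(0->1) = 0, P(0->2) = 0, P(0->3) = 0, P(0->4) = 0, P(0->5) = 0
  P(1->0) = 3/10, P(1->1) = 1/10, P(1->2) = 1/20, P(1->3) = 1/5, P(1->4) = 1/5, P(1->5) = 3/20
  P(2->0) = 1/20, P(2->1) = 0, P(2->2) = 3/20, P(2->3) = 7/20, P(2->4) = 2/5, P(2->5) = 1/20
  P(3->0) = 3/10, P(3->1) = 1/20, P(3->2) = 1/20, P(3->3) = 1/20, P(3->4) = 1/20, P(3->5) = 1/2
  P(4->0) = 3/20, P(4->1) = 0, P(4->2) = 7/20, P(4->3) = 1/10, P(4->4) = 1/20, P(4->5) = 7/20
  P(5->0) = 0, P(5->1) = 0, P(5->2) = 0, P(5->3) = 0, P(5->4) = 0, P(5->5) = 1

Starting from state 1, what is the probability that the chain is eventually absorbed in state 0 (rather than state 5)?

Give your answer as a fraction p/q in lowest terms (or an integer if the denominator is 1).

Answer: 43912/85589

Derivation:
Let a_i = P(absorbed in 0 | start in state i).
Boundary conditions: a_0 = 1, a_5 = 0.
For each transient state i, a_i = sum_j P(i->j) * a_j:
  a_1 = 3/10*a_0 + 1/10*a_1 + 1/20*a_2 + 1/5*a_3 + 1/5*a_4 + 3/20*a_5
  a_2 = 1/20*a_0 + 0*a_1 + 3/20*a_2 + 7/20*a_3 + 2/5*a_4 + 1/20*a_5
  a_3 = 3/10*a_0 + 1/20*a_1 + 1/20*a_2 + 1/20*a_3 + 1/20*a_4 + 1/2*a_5
  a_4 = 3/20*a_0 + 0*a_1 + 7/20*a_2 + 1/10*a_3 + 1/20*a_4 + 7/20*a_5

Substituting a_0 = 1 and a_5 = 0, rearrange to (I - Q) a = r where r[i] = P(i -> 0):
  [9/10, -1/20, -1/5, -1/5] . (a_1, a_2, a_3, a_4) = 3/10
  [0, 17/20, -7/20, -2/5] . (a_1, a_2, a_3, a_4) = 1/20
  [-1/20, -1/20, 19/20, -1/20] . (a_1, a_2, a_3, a_4) = 3/10
  [0, -7/20, -1/10, 19/20] . (a_1, a_2, a_3, a_4) = 3/20

Solving yields:
  a_1 = 43912/85589
  a_2 = 31938/85589
  a_3 = 32531/85589
  a_4 = 28705/85589

Starting state is 1, so the absorption probability is a_1 = 43912/85589.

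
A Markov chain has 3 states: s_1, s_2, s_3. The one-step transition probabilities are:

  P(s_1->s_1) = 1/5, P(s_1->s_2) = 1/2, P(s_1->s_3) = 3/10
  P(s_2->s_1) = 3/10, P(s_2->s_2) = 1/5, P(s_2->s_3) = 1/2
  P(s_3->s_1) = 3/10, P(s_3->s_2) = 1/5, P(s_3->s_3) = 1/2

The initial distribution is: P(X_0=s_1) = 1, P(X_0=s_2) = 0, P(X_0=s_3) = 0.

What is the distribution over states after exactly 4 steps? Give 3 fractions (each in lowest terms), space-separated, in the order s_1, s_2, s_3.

Answer: 341/1250 176/625 557/1250

Derivation:
Propagating the distribution step by step (d_{t+1} = d_t * P):
d_0 = (s_1=1, s_2=0, s_3=0)
  d_1[s_1] = 1*1/5 + 0*3/10 + 0*3/10 = 1/5
  d_1[s_2] = 1*1/2 + 0*1/5 + 0*1/5 = 1/2
  d_1[s_3] = 1*3/10 + 0*1/2 + 0*1/2 = 3/10
d_1 = (s_1=1/5, s_2=1/2, s_3=3/10)
  d_2[s_1] = 1/5*1/5 + 1/2*3/10 + 3/10*3/10 = 7/25
  d_2[s_2] = 1/5*1/2 + 1/2*1/5 + 3/10*1/5 = 13/50
  d_2[s_3] = 1/5*3/10 + 1/2*1/2 + 3/10*1/2 = 23/50
d_2 = (s_1=7/25, s_2=13/50, s_3=23/50)
  d_3[s_1] = 7/25*1/5 + 13/50*3/10 + 23/50*3/10 = 34/125
  d_3[s_2] = 7/25*1/2 + 13/50*1/5 + 23/50*1/5 = 71/250
  d_3[s_3] = 7/25*3/10 + 13/50*1/2 + 23/50*1/2 = 111/250
d_3 = (s_1=34/125, s_2=71/250, s_3=111/250)
  d_4[s_1] = 34/125*1/5 + 71/250*3/10 + 111/250*3/10 = 341/1250
  d_4[s_2] = 34/125*1/2 + 71/250*1/5 + 111/250*1/5 = 176/625
  d_4[s_3] = 34/125*3/10 + 71/250*1/2 + 111/250*1/2 = 557/1250
d_4 = (s_1=341/1250, s_2=176/625, s_3=557/1250)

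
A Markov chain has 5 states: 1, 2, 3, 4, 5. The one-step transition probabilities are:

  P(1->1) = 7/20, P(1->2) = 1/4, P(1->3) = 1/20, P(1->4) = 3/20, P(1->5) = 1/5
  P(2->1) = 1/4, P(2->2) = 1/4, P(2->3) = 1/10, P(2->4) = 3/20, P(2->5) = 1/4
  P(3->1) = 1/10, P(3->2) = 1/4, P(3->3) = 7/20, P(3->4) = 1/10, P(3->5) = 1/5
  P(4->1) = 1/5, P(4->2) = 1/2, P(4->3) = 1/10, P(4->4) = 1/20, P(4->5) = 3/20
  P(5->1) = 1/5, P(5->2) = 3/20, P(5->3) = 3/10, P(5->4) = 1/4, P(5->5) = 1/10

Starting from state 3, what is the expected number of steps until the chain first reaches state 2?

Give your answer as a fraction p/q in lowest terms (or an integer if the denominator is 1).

Answer: 27732/7337

Derivation:
Let h_i = expected steps to first reach 2 from state i.
Boundary: h_2 = 0.
First-step equations for the other states:
  h_1 = 1 + 7/20*h_1 + 1/4*h_2 + 1/20*h_3 + 3/20*h_4 + 1/5*h_5
  h_3 = 1 + 1/10*h_1 + 1/4*h_2 + 7/20*h_3 + 1/10*h_4 + 1/5*h_5
  h_4 = 1 + 1/5*h_1 + 1/2*h_2 + 1/10*h_3 + 1/20*h_4 + 3/20*h_5
  h_5 = 1 + 1/5*h_1 + 3/20*h_2 + 3/10*h_3 + 1/4*h_4 + 1/10*h_5

Substituting h_2 = 0 and rearranging gives the linear system (I - Q) h = 1:
  [13/20, -1/20, -3/20, -1/5] . (h_1, h_3, h_4, h_5) = 1
  [-1/10, 13/20, -1/10, -1/5] . (h_1, h_3, h_4, h_5) = 1
  [-1/5, -1/10, 19/20, -3/20] . (h_1, h_3, h_4, h_5) = 1
  [-1/5, -3/10, -1/4, 9/10] . (h_1, h_3, h_4, h_5) = 1

Solving yields:
  h_1 = 27284/7337
  h_3 = 27732/7337
  h_4 = 21012/7337
  h_5 = 29296/7337

Starting state is 3, so the expected hitting time is h_3 = 27732/7337.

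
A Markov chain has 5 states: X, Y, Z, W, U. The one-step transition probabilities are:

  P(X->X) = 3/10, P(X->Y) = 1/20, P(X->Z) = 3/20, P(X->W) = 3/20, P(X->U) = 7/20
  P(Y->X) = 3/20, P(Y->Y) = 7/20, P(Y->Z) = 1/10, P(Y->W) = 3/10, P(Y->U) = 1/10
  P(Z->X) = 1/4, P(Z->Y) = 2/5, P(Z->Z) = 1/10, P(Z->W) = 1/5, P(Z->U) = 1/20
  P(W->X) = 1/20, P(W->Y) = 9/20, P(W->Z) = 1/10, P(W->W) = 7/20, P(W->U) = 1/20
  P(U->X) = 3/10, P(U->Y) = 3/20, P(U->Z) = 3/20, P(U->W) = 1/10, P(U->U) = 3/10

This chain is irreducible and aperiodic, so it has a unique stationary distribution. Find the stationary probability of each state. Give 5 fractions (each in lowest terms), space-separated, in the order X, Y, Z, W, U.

The stationary distribution satisfies pi = pi * P, i.e.:
  pi_X = 3/10*pi_X + 3/20*pi_Y + 1/4*pi_Z + 1/20*pi_W + 3/10*pi_U
  pi_Y = 1/20*pi_X + 7/20*pi_Y + 2/5*pi_Z + 9/20*pi_W + 3/20*pi_U
  pi_Z = 3/20*pi_X + 1/10*pi_Y + 1/10*pi_Z + 1/10*pi_W + 3/20*pi_U
  pi_W = 3/20*pi_X + 3/10*pi_Y + 1/5*pi_Z + 7/20*pi_W + 1/10*pi_U
  pi_U = 7/20*pi_X + 1/10*pi_Y + 1/20*pi_Z + 1/20*pi_W + 3/10*pi_U
with normalization: pi_X + pi_Y + pi_Z + pi_W + pi_U = 1.

Using the first 4 balance equations plus normalization, the linear system A*pi = b is:
  [-7/10, 3/20, 1/4, 1/20, 3/10] . pi = 0
  [1/20, -13/20, 2/5, 9/20, 3/20] . pi = 0
  [3/20, 1/10, -9/10, 1/10, 3/20] . pi = 0
  [3/20, 3/10, 1/5, -13/20, 1/10] . pi = 0
  [1, 1, 1, 1, 1] . pi = 1

Solving yields:
  pi_X = 179/938
  pi_Y = 2993/10318
  pi_Z = 607/5159
  pi_W = 2467/10318
  pi_U = 25/154

Verification (pi * P):
  179/938*3/10 + 2993/10318*3/20 + 607/5159*1/4 + 2467/10318*1/20 + 25/154*3/10 = 179/938 = pi_X  (ok)
  179/938*1/20 + 2993/10318*7/20 + 607/5159*2/5 + 2467/10318*9/20 + 25/154*3/20 = 2993/10318 = pi_Y  (ok)
  179/938*3/20 + 2993/10318*1/10 + 607/5159*1/10 + 2467/10318*1/10 + 25/154*3/20 = 607/5159 = pi_Z  (ok)
  179/938*3/20 + 2993/10318*3/10 + 607/5159*1/5 + 2467/10318*7/20 + 25/154*1/10 = 2467/10318 = pi_W  (ok)
  179/938*7/20 + 2993/10318*1/10 + 607/5159*1/20 + 2467/10318*1/20 + 25/154*3/10 = 25/154 = pi_U  (ok)

Answer: 179/938 2993/10318 607/5159 2467/10318 25/154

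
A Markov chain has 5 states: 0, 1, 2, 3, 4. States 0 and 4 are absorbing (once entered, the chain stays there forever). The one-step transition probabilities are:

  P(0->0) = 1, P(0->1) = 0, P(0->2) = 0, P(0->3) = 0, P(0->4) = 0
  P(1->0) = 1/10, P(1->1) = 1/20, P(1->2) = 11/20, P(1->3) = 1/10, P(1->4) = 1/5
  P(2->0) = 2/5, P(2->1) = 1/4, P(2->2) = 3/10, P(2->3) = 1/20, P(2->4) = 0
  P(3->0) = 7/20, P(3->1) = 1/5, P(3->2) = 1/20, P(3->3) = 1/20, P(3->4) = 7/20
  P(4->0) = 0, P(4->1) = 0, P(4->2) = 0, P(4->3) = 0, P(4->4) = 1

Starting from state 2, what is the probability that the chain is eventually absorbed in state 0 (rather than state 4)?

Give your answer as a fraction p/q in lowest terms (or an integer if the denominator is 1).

Answer: 3225/3824

Derivation:
Let a_i = P(absorbed in 0 | start in state i).
Boundary conditions: a_0 = 1, a_4 = 0.
For each transient state i, a_i = sum_j P(i->j) * a_j:
  a_1 = 1/10*a_0 + 1/20*a_1 + 11/20*a_2 + 1/10*a_3 + 1/5*a_4
  a_2 = 2/5*a_0 + 1/4*a_1 + 3/10*a_2 + 1/20*a_3 + 0*a_4
  a_3 = 7/20*a_0 + 1/5*a_1 + 1/20*a_2 + 1/20*a_3 + 7/20*a_4

Substituting a_0 = 1 and a_4 = 0, rearrange to (I - Q) a = r where r[i] = P(i -> 0):
  [19/20, -11/20, -1/10] . (a_1, a_2, a_3) = 1/10
  [-1/4, 7/10, -1/20] . (a_1, a_2, a_3) = 2/5
  [-1/5, -1/20, 19/20] . (a_1, a_2, a_3) = 7/20

Solving yields:
  a_1 = 2491/3824
  a_2 = 3225/3824
  a_3 = 2103/3824

Starting state is 2, so the absorption probability is a_2 = 3225/3824.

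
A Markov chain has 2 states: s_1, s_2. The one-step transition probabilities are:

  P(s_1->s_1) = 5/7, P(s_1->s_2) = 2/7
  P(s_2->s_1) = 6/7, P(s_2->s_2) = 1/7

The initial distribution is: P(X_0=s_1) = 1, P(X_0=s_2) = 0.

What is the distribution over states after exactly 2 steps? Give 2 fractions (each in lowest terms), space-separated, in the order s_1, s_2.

Answer: 37/49 12/49

Derivation:
Propagating the distribution step by step (d_{t+1} = d_t * P):
d_0 = (s_1=1, s_2=0)
  d_1[s_1] = 1*5/7 + 0*6/7 = 5/7
  d_1[s_2] = 1*2/7 + 0*1/7 = 2/7
d_1 = (s_1=5/7, s_2=2/7)
  d_2[s_1] = 5/7*5/7 + 2/7*6/7 = 37/49
  d_2[s_2] = 5/7*2/7 + 2/7*1/7 = 12/49
d_2 = (s_1=37/49, s_2=12/49)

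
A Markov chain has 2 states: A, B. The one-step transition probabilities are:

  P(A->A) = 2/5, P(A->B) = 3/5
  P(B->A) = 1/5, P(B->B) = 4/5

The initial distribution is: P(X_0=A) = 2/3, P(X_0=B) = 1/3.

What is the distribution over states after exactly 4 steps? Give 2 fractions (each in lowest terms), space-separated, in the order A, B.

Answer: 94/375 281/375

Derivation:
Propagating the distribution step by step (d_{t+1} = d_t * P):
d_0 = (A=2/3, B=1/3)
  d_1[A] = 2/3*2/5 + 1/3*1/5 = 1/3
  d_1[B] = 2/3*3/5 + 1/3*4/5 = 2/3
d_1 = (A=1/3, B=2/3)
  d_2[A] = 1/3*2/5 + 2/3*1/5 = 4/15
  d_2[B] = 1/3*3/5 + 2/3*4/5 = 11/15
d_2 = (A=4/15, B=11/15)
  d_3[A] = 4/15*2/5 + 11/15*1/5 = 19/75
  d_3[B] = 4/15*3/5 + 11/15*4/5 = 56/75
d_3 = (A=19/75, B=56/75)
  d_4[A] = 19/75*2/5 + 56/75*1/5 = 94/375
  d_4[B] = 19/75*3/5 + 56/75*4/5 = 281/375
d_4 = (A=94/375, B=281/375)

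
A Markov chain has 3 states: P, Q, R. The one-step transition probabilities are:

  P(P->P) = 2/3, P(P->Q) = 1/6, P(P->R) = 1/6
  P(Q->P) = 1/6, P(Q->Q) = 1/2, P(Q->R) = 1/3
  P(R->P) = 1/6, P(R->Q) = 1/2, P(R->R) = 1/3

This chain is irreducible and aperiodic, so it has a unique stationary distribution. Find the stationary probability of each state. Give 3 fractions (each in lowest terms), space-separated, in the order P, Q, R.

The stationary distribution satisfies pi = pi * P, i.e.:
  pi_P = 2/3*pi_P + 1/6*pi_Q + 1/6*pi_R
  pi_Q = 1/6*pi_P + 1/2*pi_Q + 1/2*pi_R
  pi_R = 1/6*pi_P + 1/3*pi_Q + 1/3*pi_R
with normalization: pi_P + pi_Q + pi_R = 1.

Using the first 2 balance equations plus normalization, the linear system A*pi = b is:
  [-1/3, 1/6, 1/6] . pi = 0
  [1/6, -1/2, 1/2] . pi = 0
  [1, 1, 1] . pi = 1

Solving yields:
  pi_P = 1/3
  pi_Q = 7/18
  pi_R = 5/18

Verification (pi * P):
  1/3*2/3 + 7/18*1/6 + 5/18*1/6 = 1/3 = pi_P  (ok)
  1/3*1/6 + 7/18*1/2 + 5/18*1/2 = 7/18 = pi_Q  (ok)
  1/3*1/6 + 7/18*1/3 + 5/18*1/3 = 5/18 = pi_R  (ok)

Answer: 1/3 7/18 5/18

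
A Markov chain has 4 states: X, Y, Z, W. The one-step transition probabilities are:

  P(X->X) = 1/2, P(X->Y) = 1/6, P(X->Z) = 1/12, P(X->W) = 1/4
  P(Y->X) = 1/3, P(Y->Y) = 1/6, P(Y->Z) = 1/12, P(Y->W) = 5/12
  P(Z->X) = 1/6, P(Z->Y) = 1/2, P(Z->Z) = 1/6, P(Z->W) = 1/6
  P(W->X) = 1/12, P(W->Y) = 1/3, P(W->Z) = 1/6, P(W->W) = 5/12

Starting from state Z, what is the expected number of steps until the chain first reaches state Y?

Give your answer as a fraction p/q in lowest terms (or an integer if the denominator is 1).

Answer: 438/169

Derivation:
Let h_i = expected steps to first reach Y from state i.
Boundary: h_Y = 0.
First-step equations for the other states:
  h_X = 1 + 1/2*h_X + 1/6*h_Y + 1/12*h_Z + 1/4*h_W
  h_Z = 1 + 1/6*h_X + 1/2*h_Y + 1/6*h_Z + 1/6*h_W
  h_W = 1 + 1/12*h_X + 1/3*h_Y + 1/6*h_Z + 5/12*h_W

Substituting h_Y = 0 and rearranging gives the linear system (I - Q) h = 1:
  [1/2, -1/12, -1/4] . (h_X, h_Z, h_W) = 1
  [-1/6, 5/6, -1/6] . (h_X, h_Z, h_W) = 1
  [-1/12, -1/6, 7/12] . (h_X, h_Z, h_W) = 1

Solving yields:
  h_X = 666/169
  h_Z = 438/169
  h_W = 510/169

Starting state is Z, so the expected hitting time is h_Z = 438/169.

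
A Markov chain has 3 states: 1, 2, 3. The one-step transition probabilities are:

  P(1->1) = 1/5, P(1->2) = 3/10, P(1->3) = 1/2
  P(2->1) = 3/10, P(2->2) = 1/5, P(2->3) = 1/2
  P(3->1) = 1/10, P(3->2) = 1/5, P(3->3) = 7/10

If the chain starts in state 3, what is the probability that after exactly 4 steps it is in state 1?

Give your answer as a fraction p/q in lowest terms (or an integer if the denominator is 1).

Computing P^4 by repeated multiplication:
P^1 =
  1: [1/5, 3/10, 1/2]
  2: [3/10, 1/5, 1/2]
  3: [1/10, 1/5, 7/10]
P^2 =
  1: [9/50, 11/50, 3/5]
  2: [17/100, 23/100, 3/5]
  3: [3/20, 21/100, 16/25]
P^3 =
  1: [81/500, 109/500, 31/50]
  2: [163/1000, 217/1000, 31/50]
  3: [157/1000, 43/200, 157/250]
P^4 =
  1: [799/5000, 1081/5000, 78/125]
  2: [1597/10000, 2163/10000, 78/125]
  3: [1587/10000, 2157/10000, 391/625]

(P^4)[3 -> 1] = 1587/10000

Answer: 1587/10000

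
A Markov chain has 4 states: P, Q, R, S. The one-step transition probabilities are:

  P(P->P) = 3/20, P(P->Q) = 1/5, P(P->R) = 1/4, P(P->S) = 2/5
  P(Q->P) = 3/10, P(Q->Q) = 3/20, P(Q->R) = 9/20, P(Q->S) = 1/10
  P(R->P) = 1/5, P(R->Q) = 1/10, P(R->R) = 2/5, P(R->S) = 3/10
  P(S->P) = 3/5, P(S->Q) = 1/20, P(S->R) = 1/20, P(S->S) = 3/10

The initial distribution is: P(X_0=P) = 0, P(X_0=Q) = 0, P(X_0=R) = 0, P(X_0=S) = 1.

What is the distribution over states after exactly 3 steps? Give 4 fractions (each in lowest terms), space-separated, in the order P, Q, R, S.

Answer: 17/50 191/1600 77/320 3/10

Derivation:
Propagating the distribution step by step (d_{t+1} = d_t * P):
d_0 = (P=0, Q=0, R=0, S=1)
  d_1[P] = 0*3/20 + 0*3/10 + 0*1/5 + 1*3/5 = 3/5
  d_1[Q] = 0*1/5 + 0*3/20 + 0*1/10 + 1*1/20 = 1/20
  d_1[R] = 0*1/4 + 0*9/20 + 0*2/5 + 1*1/20 = 1/20
  d_1[S] = 0*2/5 + 0*1/10 + 0*3/10 + 1*3/10 = 3/10
d_1 = (P=3/5, Q=1/20, R=1/20, S=3/10)
  d_2[P] = 3/5*3/20 + 1/20*3/10 + 1/20*1/5 + 3/10*3/5 = 59/200
  d_2[Q] = 3/5*1/5 + 1/20*3/20 + 1/20*1/10 + 3/10*1/20 = 59/400
  d_2[R] = 3/5*1/4 + 1/20*9/20 + 1/20*2/5 + 3/10*1/20 = 83/400
  d_2[S] = 3/5*2/5 + 1/20*1/10 + 1/20*3/10 + 3/10*3/10 = 7/20
d_2 = (P=59/200, Q=59/400, R=83/400, S=7/20)
  d_3[P] = 59/200*3/20 + 59/400*3/10 + 83/400*1/5 + 7/20*3/5 = 17/50
  d_3[Q] = 59/200*1/5 + 59/400*3/20 + 83/400*1/10 + 7/20*1/20 = 191/1600
  d_3[R] = 59/200*1/4 + 59/400*9/20 + 83/400*2/5 + 7/20*1/20 = 77/320
  d_3[S] = 59/200*2/5 + 59/400*1/10 + 83/400*3/10 + 7/20*3/10 = 3/10
d_3 = (P=17/50, Q=191/1600, R=77/320, S=3/10)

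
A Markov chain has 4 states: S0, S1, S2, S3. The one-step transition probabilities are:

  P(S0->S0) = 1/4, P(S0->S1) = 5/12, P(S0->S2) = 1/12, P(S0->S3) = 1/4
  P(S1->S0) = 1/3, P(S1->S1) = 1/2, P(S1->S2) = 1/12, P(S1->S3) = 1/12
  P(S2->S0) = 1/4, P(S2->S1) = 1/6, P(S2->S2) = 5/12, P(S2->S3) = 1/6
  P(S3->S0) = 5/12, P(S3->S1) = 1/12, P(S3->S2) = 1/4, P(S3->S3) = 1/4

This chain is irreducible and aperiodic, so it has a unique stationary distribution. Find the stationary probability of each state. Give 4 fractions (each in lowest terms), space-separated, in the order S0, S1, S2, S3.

Answer: 103/334 172/501 85/501 179/1002

Derivation:
The stationary distribution satisfies pi = pi * P, i.e.:
  pi_S0 = 1/4*pi_S0 + 1/3*pi_S1 + 1/4*pi_S2 + 5/12*pi_S3
  pi_S1 = 5/12*pi_S0 + 1/2*pi_S1 + 1/6*pi_S2 + 1/12*pi_S3
  pi_S2 = 1/12*pi_S0 + 1/12*pi_S1 + 5/12*pi_S2 + 1/4*pi_S3
  pi_S3 = 1/4*pi_S0 + 1/12*pi_S1 + 1/6*pi_S2 + 1/4*pi_S3
with normalization: pi_S0 + pi_S1 + pi_S2 + pi_S3 = 1.

Using the first 3 balance equations plus normalization, the linear system A*pi = b is:
  [-3/4, 1/3, 1/4, 5/12] . pi = 0
  [5/12, -1/2, 1/6, 1/12] . pi = 0
  [1/12, 1/12, -7/12, 1/4] . pi = 0
  [1, 1, 1, 1] . pi = 1

Solving yields:
  pi_S0 = 103/334
  pi_S1 = 172/501
  pi_S2 = 85/501
  pi_S3 = 179/1002

Verification (pi * P):
  103/334*1/4 + 172/501*1/3 + 85/501*1/4 + 179/1002*5/12 = 103/334 = pi_S0  (ok)
  103/334*5/12 + 172/501*1/2 + 85/501*1/6 + 179/1002*1/12 = 172/501 = pi_S1  (ok)
  103/334*1/12 + 172/501*1/12 + 85/501*5/12 + 179/1002*1/4 = 85/501 = pi_S2  (ok)
  103/334*1/4 + 172/501*1/12 + 85/501*1/6 + 179/1002*1/4 = 179/1002 = pi_S3  (ok)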